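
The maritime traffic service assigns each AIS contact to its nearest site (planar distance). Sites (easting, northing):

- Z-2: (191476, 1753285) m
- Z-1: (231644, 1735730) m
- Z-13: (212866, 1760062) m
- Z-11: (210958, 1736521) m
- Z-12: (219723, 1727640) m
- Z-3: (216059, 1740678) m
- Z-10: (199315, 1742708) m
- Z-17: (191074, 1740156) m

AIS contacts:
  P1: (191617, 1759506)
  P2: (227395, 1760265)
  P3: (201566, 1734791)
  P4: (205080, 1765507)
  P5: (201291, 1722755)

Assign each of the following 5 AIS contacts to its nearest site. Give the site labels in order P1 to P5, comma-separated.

Z-2, Z-13, Z-10, Z-13, Z-11

P1 → Z-2 (d²=38720722.00)
P2 → Z-13 (d²=211133050.00)
P3 → Z-10 (d²=67745890.00)
P4 → Z-13 (d²=90269821.00)
P5 → Z-11 (d²=282953645.00)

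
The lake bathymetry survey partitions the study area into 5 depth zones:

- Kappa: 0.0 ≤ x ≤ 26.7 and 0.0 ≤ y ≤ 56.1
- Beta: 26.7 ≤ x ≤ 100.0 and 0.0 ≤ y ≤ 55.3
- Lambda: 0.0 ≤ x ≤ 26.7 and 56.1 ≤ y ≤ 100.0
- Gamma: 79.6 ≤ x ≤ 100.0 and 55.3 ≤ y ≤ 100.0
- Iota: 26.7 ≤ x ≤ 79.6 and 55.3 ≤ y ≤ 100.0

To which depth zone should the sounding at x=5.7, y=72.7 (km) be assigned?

The point has x = 5.7 and y = 72.7.
Only Lambda satisfies 0.0 ≤ x ≤ 26.7 and 56.1 ≤ y ≤ 100.0.

Lambda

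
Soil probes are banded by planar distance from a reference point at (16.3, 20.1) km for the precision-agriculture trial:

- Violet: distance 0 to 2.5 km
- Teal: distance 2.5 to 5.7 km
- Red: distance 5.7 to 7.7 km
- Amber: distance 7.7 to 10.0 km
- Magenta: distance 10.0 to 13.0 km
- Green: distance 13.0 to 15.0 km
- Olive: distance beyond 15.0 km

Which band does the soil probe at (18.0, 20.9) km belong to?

Distance = √((18.0−16.3)² + (20.9−20.1)²) = √(2.890 + 0.640) = 1.879 km.
0 ≤ 1.879 < 2.5 → Violet.

Violet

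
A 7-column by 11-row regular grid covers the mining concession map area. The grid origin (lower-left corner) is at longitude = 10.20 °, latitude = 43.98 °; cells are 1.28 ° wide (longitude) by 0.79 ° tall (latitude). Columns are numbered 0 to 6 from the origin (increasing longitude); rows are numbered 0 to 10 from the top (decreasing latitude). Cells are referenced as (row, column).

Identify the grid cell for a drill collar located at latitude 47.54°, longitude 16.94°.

(6, 5)

Column index: ⌊(16.94 − 10.20) / 1.28⌋ = ⌊5.266⌋ = 5
Row offset from origin: ⌊(47.54 − 43.98) / 0.79⌋ = ⌊4.506⌋ = 4 → row 6 (counted from top)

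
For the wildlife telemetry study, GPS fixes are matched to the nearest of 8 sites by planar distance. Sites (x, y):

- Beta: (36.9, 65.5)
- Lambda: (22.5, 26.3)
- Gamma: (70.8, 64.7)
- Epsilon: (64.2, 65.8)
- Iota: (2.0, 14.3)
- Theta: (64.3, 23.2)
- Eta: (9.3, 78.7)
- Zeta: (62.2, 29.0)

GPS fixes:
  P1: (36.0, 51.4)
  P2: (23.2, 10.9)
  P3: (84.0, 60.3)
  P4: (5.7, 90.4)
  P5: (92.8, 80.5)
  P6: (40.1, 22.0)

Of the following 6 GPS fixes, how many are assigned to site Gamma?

2

P1 → Beta
P2 → Lambda
P3 → Gamma
P4 → Eta
P5 → Gamma
P6 → Lambda
2 of the 6 go to Gamma.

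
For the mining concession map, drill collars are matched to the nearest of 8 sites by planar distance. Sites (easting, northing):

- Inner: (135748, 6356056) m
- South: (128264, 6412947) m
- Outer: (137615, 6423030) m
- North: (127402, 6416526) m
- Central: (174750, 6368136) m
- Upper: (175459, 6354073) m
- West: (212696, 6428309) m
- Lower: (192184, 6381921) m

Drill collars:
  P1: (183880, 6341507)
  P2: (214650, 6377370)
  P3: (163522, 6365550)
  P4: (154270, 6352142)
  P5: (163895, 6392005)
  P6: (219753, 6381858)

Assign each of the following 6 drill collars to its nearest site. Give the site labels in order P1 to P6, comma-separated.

Upper, Lower, Central, Inner, Central, Lower

P1 → Upper (d²=228817597.00)
P2 → Lower (d²=525432757.00)
P3 → Central (d²=132755380.00)
P4 → Inner (d²=358383880.00)
P5 → Central (d²=687560186.00)
P6 → Lower (d²=760053730.00)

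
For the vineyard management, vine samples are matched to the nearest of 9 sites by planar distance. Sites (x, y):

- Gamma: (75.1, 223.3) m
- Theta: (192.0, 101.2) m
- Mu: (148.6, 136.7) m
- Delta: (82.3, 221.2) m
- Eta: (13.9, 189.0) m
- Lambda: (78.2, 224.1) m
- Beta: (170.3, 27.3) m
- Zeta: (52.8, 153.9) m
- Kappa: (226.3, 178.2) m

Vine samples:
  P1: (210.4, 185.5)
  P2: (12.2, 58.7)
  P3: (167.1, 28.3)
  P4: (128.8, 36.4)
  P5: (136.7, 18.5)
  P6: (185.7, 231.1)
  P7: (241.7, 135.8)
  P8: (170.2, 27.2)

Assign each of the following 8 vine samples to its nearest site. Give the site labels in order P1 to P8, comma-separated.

Kappa, Zeta, Beta, Beta, Beta, Kappa, Kappa, Beta

P1 → Kappa (d²=306.10)
P2 → Zeta (d²=10711.40)
P3 → Beta (d²=11.24)
P4 → Beta (d²=1805.06)
P5 → Beta (d²=1206.40)
P6 → Kappa (d²=4446.77)
P7 → Kappa (d²=2034.92)
P8 → Beta (d²=0.02)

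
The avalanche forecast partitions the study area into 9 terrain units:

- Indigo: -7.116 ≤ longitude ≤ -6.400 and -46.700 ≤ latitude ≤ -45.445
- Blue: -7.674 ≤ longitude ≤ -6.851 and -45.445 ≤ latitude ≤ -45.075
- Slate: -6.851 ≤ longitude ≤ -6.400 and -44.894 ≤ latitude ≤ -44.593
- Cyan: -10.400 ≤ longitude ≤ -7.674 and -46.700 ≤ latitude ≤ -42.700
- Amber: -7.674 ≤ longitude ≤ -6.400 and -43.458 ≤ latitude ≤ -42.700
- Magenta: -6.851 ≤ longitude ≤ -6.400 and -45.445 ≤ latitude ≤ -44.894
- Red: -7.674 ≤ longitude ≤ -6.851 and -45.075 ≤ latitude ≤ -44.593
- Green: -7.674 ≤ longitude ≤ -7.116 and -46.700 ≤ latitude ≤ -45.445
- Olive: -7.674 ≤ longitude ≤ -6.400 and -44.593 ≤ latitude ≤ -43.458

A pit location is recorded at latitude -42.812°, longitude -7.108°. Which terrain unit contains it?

Amber

The point has longitude = -7.108 and latitude = -42.812.
Only Amber satisfies -7.674 ≤ longitude ≤ -6.400 and -43.458 ≤ latitude ≤ -42.700.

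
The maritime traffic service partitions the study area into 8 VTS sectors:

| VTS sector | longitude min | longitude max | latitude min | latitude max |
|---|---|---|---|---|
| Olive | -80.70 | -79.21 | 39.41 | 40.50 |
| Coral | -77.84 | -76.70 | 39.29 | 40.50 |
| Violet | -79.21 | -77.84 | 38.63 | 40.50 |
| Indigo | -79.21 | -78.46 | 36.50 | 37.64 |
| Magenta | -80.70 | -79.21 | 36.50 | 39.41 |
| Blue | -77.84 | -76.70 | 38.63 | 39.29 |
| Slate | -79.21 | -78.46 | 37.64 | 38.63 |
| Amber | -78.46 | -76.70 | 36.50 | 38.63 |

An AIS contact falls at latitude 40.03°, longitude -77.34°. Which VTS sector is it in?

The point has longitude = -77.34 and latitude = 40.03.
Only Coral satisfies -77.84 ≤ longitude ≤ -76.70 and 39.29 ≤ latitude ≤ 40.50.

Coral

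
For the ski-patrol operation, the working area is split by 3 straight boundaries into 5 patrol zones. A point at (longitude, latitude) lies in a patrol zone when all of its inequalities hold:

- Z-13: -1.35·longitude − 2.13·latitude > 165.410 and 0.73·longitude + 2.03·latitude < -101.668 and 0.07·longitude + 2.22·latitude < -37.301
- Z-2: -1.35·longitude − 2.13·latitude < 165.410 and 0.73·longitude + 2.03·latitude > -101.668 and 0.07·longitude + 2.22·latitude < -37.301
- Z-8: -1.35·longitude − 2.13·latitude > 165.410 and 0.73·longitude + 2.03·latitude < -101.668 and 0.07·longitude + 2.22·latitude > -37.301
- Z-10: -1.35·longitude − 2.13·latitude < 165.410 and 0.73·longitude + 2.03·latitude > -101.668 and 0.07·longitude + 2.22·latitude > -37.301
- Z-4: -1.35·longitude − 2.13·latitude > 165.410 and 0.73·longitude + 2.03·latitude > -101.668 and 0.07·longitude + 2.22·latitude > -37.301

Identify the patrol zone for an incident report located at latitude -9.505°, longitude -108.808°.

Z-4

-1.35·-108.808 − 2.13·-9.505 = 167.136, which is > 165.410
0.73·-108.808 + 2.03·-9.505 = -98.725, which is > -101.668
0.07·-108.808 + 2.22·-9.505 = -28.718, which is > -37.301
This sign pattern matches Z-4.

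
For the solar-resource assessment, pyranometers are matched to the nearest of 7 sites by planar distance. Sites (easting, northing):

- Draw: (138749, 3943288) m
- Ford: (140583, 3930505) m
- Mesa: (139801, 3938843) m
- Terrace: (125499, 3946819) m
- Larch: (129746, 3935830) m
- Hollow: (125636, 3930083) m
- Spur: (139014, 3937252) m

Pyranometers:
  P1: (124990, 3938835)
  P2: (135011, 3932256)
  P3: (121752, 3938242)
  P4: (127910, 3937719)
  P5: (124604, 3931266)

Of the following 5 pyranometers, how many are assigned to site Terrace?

P1 → Larch
P2 → Ford
P3 → Larch
P4 → Larch
P5 → Hollow
0 of the 5 go to Terrace.

0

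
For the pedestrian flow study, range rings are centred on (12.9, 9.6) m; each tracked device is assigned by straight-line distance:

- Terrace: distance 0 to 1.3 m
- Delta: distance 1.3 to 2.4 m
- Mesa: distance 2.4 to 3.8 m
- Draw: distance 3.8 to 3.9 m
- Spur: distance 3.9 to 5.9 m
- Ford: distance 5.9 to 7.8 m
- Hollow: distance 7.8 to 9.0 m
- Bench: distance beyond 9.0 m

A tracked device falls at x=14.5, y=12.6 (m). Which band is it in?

Mesa

Distance = √((14.5−12.9)² + (12.6−9.6)²) = √(2.560 + 9.000) = 3.400 m.
2.4 ≤ 3.400 < 3.8 → Mesa.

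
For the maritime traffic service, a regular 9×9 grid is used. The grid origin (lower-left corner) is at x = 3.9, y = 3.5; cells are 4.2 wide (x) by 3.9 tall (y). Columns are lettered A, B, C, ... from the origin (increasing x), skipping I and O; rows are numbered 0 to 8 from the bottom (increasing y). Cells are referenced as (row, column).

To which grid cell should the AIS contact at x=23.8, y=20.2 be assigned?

(4, E)

Column index: ⌊(23.8 − 3.9) / 4.2⌋ = ⌊4.738⌋ = 4 → column E
Row offset from origin: ⌊(20.2 − 3.5) / 3.9⌋ = ⌊4.282⌋ = 4 → row 4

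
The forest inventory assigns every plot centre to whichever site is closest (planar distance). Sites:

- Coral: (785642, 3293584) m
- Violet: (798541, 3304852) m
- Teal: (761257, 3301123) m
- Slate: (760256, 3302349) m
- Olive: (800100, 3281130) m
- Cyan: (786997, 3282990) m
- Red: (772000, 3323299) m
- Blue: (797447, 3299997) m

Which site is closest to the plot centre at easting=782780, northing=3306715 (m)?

Squared distances to each site:
Coral: 180614205.000; Violet: 251879890.000; Teal: 494509993.000; Slate: 526392532.000; Olive: 954574625.000; Cyan: 580658714.000; Red: 391237456.000; Blue: 260252413.000.
Minimum at Coral.

Coral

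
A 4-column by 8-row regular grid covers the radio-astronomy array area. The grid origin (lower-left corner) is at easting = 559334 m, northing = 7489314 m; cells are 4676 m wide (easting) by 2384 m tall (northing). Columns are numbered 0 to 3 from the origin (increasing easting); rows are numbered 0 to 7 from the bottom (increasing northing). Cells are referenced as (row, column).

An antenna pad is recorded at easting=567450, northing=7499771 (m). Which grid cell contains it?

(4, 1)

Column index: ⌊(567450 − 559334) / 4676⌋ = ⌊1.736⌋ = 1
Row offset from origin: ⌊(7499771 − 7489314) / 2384⌋ = ⌊4.386⌋ = 4 → row 4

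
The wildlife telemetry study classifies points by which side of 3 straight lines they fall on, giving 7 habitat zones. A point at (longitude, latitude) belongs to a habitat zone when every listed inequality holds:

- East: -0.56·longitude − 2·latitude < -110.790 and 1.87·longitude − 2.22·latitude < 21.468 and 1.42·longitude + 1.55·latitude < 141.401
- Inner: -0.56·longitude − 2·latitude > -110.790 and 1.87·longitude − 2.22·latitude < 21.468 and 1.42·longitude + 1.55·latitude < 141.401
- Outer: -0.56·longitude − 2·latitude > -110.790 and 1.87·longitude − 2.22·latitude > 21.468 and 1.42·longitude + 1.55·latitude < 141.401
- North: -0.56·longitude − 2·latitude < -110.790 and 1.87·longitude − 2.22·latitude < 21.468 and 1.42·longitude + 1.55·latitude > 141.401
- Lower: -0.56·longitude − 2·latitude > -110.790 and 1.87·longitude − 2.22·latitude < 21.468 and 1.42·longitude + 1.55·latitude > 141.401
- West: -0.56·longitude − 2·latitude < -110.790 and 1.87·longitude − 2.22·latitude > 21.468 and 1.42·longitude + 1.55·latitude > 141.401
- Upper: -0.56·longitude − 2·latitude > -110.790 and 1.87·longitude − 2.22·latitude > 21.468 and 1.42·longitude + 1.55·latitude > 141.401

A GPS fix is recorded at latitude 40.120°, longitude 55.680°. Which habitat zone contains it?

East

-0.56·55.680 − 2·40.120 = -111.421, which is < -110.790
1.87·55.680 − 2.22·40.120 = 15.055, which is < 21.468
1.42·55.680 + 1.55·40.120 = 141.252, which is < 141.401
This sign pattern matches East.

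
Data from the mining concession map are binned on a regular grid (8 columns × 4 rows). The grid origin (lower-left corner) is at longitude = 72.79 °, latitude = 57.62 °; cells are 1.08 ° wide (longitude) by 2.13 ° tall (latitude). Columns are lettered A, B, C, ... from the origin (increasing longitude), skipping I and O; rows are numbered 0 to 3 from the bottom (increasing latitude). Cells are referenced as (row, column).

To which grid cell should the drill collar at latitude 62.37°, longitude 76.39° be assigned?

Column index: ⌊(76.39 − 72.79) / 1.08⌋ = ⌊3.333⌋ = 3 → column D
Row offset from origin: ⌊(62.37 − 57.62) / 2.13⌋ = ⌊2.230⌋ = 2 → row 2

(2, D)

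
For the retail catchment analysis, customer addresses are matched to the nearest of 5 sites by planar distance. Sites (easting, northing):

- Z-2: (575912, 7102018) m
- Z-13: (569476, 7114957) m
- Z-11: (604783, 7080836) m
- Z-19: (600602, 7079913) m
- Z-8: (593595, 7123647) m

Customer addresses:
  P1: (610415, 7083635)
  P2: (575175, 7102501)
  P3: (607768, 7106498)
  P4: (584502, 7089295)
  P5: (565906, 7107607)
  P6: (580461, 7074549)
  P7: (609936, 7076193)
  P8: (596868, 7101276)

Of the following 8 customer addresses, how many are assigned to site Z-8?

P1 → Z-11
P2 → Z-2
P3 → Z-8
P4 → Z-2
P5 → Z-13
P6 → Z-19
P7 → Z-11
P8 → Z-2
1 of the 8 goes to Z-8.

1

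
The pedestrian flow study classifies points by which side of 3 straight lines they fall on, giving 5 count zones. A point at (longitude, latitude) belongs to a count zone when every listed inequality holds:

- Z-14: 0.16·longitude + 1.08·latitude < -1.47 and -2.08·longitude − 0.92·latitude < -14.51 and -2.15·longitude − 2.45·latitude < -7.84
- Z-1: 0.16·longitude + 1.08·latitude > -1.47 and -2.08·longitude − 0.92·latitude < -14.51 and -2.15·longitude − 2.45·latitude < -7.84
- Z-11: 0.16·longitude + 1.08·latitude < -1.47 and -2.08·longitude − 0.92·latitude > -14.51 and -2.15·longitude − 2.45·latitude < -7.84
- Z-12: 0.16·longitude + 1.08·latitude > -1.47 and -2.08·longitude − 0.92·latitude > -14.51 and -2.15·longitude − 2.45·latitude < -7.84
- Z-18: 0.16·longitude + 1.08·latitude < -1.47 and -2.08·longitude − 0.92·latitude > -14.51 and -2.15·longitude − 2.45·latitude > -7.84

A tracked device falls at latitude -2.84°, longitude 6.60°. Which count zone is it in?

0.16·6.60 + 1.08·-2.84 = -2.011, which is < -1.47
-2.08·6.60 − 0.92·-2.84 = -11.115, which is > -14.51
-2.15·6.60 − 2.45·-2.84 = -7.232, which is > -7.84
This sign pattern matches Z-18.

Z-18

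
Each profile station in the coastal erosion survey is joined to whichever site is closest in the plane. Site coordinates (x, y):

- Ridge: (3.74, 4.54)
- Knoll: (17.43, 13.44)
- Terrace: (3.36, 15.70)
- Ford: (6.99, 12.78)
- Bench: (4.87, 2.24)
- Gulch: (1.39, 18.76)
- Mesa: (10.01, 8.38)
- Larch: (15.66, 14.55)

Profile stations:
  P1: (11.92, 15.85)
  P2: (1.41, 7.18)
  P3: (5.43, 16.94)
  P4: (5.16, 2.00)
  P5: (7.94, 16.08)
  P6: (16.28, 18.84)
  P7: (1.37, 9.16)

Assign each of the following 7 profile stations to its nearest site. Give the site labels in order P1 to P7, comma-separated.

P1 → Larch (d²=15.68)
P2 → Ridge (d²=12.40)
P3 → Terrace (d²=5.82)
P4 → Bench (d²=0.14)
P5 → Ford (d²=11.79)
P6 → Larch (d²=18.79)
P7 → Ridge (d²=26.96)

Larch, Ridge, Terrace, Bench, Ford, Larch, Ridge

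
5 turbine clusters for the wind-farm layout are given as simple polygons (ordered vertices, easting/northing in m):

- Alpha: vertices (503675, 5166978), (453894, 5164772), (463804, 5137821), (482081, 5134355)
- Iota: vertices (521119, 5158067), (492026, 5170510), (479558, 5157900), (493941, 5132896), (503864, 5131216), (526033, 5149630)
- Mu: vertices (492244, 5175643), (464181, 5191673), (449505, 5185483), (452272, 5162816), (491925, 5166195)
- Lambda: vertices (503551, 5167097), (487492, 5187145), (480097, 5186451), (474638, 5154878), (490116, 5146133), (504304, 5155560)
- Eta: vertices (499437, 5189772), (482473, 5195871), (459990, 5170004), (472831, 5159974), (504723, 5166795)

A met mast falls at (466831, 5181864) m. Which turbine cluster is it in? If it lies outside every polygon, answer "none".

Mu

Cast a ray rightward from (466831, 5181864). For each polygon, the edges (by vertex number in listed order) whose endpoints lie on opposite sides of northing = 5181864, where each meets that height, and whether that is right or left of the point:
Alpha: no edge straddles that height → 0 crossings.
Iota: no edge straddles that height → 0 crossings.
Mu: 1–2 at easting≈481353.2 (right), 3–4 at easting≈449946.8 (left) → 1 crossing.
Lambda: 1–2 at easting≈491722.2 (right), 3–4 at easting≈479303.9 (right) → 2 crossings.
Eta: 2–3 at easting≈470298.4 (right), 5–1 at easting≈501256.3 (right) → 2 crossings.
Only Mu has an odd count, so the point is inside Mu.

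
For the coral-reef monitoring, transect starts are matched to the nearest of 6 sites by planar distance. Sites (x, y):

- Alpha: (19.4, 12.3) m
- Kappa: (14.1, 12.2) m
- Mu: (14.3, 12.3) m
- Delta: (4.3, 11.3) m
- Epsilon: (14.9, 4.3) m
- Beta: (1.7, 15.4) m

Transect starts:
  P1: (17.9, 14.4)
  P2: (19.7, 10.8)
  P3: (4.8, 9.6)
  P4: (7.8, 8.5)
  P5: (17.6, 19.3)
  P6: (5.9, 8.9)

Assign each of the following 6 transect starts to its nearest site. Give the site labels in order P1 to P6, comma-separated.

P1 → Alpha (d²=6.66)
P2 → Alpha (d²=2.34)
P3 → Delta (d²=3.14)
P4 → Delta (d²=20.09)
P5 → Alpha (d²=52.24)
P6 → Delta (d²=8.32)

Alpha, Alpha, Delta, Delta, Alpha, Delta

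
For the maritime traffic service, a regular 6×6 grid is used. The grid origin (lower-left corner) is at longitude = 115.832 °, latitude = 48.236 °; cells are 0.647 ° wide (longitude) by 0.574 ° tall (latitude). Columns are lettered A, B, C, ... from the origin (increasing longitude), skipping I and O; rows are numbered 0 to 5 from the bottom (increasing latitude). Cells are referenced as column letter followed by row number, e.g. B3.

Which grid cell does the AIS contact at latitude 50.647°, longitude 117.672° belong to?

Column index: ⌊(117.672 − 115.832) / 0.647⌋ = ⌊2.844⌋ = 2 → column C
Row offset from origin: ⌊(50.647 − 48.236) / 0.574⌋ = ⌊4.200⌋ = 4 → row 4

C4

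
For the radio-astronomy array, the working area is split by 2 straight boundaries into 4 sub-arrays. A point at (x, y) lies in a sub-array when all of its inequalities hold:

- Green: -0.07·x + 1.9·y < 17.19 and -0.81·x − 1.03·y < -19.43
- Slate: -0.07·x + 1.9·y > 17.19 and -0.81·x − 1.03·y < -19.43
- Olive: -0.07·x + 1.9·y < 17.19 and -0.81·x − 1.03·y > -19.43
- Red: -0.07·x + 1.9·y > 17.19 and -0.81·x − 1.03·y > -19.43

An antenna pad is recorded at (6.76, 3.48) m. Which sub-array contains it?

-0.07·6.76 + 1.9·3.48 = 6.139, which is < 17.19
-0.81·6.76 − 1.03·3.48 = -9.060, which is > -19.43
This sign pattern matches Olive.

Olive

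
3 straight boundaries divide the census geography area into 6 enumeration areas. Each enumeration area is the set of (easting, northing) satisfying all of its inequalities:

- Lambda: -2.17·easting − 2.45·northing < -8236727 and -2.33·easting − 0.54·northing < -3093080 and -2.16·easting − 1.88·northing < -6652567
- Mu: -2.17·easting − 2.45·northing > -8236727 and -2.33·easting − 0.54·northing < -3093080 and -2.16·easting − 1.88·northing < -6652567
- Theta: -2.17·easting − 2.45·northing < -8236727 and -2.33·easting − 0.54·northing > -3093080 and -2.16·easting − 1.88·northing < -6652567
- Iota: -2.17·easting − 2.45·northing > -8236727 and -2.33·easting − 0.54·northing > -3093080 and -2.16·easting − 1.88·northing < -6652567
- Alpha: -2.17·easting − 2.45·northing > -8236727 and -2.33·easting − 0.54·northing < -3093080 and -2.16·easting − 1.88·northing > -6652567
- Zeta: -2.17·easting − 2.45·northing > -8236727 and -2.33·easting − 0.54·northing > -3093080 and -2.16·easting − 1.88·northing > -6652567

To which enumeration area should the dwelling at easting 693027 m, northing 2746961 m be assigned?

-2.17·693027 − 2.45·2746961 = -8233923.040, which is > -8236727
-2.33·693027 − 0.54·2746961 = -3098111.850, which is < -3093080
-2.16·693027 − 1.88·2746961 = -6661225.000, which is < -6652567
This sign pattern matches Mu.

Mu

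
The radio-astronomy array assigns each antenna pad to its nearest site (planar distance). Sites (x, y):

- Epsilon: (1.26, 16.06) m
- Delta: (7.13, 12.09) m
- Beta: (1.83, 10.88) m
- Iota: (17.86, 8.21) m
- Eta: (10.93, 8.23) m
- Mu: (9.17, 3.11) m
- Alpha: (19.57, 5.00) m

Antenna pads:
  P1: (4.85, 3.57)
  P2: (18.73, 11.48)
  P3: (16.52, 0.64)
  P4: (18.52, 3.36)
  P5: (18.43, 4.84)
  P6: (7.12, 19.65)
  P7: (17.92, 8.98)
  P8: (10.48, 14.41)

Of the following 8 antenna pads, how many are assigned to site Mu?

1

P1 → Mu
P2 → Iota
P3 → Alpha
P4 → Alpha
P5 → Alpha
P6 → Epsilon
P7 → Iota
P8 → Delta
1 of the 8 goes to Mu.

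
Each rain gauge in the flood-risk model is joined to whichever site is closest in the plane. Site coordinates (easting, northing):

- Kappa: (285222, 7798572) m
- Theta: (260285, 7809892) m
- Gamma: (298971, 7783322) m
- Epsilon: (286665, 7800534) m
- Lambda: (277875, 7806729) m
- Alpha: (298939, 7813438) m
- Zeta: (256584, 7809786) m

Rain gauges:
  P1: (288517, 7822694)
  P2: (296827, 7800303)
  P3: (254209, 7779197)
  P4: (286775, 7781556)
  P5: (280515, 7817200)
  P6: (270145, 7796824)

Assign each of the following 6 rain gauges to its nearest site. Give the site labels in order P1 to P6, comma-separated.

P1 → Alpha (d²=194291620.00)
P2 → Epsilon (d²=103319605.00)
P3 → Zeta (d²=941327546.00)
P4 → Gamma (d²=151861172.00)
P5 → Lambda (d²=116611441.00)
P6 → Lambda (d²=157861925.00)

Alpha, Epsilon, Zeta, Gamma, Lambda, Lambda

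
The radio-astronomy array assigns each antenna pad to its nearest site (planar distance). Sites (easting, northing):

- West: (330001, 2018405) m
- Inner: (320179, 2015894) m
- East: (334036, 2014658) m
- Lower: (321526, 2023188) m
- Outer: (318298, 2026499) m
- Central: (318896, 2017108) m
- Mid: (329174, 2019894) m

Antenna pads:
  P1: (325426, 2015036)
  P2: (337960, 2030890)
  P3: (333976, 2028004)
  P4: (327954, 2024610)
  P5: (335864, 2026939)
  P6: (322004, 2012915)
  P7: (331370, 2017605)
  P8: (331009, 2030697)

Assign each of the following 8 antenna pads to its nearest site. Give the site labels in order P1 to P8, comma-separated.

P1 → Inner (d²=28267173.00)
P2 → Mid (d²=198105812.00)
P3 → Mid (d²=88831304.00)
P4 → Mid (d²=23729056.00)
P5 → Mid (d²=94388125.00)
P6 → Inner (d²=12205066.00)
P7 → West (d²=2514161.00)
P8 → Mid (d²=120072034.00)

Inner, Mid, Mid, Mid, Mid, Inner, West, Mid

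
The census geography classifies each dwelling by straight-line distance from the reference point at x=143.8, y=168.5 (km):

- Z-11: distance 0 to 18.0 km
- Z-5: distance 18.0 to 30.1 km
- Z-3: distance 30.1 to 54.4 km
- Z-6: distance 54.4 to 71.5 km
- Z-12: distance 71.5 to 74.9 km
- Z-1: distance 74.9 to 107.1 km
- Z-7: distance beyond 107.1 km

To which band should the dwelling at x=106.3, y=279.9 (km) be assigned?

Z-7

Distance = √((106.3−143.8)² + (279.9−168.5)²) = √(1406.250 + 12409.960) = 117.542 km.
107.1 ≤ 117.542 < ∞ → Z-7.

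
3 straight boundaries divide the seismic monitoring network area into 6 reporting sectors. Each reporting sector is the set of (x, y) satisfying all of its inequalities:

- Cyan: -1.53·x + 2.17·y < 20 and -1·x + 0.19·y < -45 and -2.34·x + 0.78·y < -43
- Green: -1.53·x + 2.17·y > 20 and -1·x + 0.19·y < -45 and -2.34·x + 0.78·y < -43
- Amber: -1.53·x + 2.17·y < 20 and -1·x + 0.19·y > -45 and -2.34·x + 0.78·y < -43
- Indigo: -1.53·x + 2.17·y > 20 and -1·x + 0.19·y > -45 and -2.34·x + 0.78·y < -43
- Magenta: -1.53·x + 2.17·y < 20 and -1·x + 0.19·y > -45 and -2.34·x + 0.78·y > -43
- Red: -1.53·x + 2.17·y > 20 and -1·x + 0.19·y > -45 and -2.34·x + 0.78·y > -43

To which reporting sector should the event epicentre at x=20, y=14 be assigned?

Magenta

-1.53·20 + 2.17·14 = -0.220, which is < 20
-1·20 + 0.19·14 = -17.340, which is > -45
-2.34·20 + 0.78·14 = -35.880, which is > -43
This sign pattern matches Magenta.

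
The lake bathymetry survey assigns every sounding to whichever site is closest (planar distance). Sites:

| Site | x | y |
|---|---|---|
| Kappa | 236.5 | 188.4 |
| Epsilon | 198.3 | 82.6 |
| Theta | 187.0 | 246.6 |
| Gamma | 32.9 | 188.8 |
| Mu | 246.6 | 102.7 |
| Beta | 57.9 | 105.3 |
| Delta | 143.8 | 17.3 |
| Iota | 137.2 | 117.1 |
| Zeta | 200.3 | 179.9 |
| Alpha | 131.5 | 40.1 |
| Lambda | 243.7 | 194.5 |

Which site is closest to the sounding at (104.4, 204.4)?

Gamma

Squared distances to each site:
Kappa: 17706.410; Epsilon: 23652.450; Theta: 8603.600; Gamma: 5355.610; Mu: 30563.730; Beta: 11983.060; Delta: 36558.770; Iota: 8697.130; Zeta: 9797.060; Alpha: 27728.900; Lambda: 19502.500.
Minimum at Gamma.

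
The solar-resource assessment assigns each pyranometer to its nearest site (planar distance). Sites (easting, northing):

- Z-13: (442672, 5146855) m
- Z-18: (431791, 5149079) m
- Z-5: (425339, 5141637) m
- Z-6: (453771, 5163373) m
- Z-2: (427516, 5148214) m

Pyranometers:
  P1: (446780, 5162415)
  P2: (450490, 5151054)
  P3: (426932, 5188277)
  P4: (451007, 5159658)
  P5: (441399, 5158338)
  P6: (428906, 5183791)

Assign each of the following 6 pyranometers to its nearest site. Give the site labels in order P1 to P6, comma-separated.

Z-6, Z-13, Z-6, Z-6, Z-13, Z-6

P1 → Z-6 (d²=49791845.00)
P2 → Z-13 (d²=78752725.00)
P3 → Z-6 (d²=1340541137.00)
P4 → Z-6 (d²=21440921.00)
P5 → Z-13 (d²=133479818.00)
P6 → Z-6 (d²=1035162949.00)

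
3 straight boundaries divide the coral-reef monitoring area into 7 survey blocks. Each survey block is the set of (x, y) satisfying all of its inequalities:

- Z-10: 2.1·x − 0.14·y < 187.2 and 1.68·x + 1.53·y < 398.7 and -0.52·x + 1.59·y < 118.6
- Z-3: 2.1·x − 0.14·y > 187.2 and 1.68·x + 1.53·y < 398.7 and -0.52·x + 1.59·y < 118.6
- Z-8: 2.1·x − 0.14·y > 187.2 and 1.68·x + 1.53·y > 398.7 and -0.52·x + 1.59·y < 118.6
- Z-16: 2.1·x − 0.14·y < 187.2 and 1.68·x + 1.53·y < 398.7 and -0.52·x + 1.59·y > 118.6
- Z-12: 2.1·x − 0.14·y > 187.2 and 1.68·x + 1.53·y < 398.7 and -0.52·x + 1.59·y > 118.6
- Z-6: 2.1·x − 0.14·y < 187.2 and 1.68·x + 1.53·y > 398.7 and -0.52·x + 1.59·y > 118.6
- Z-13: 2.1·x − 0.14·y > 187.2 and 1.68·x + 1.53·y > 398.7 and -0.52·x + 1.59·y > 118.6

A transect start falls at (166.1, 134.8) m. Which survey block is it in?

2.1·166.1 − 0.14·134.8 = 329.938, which is > 187.2
1.68·166.1 + 1.53·134.8 = 485.292, which is > 398.7
-0.52·166.1 + 1.59·134.8 = 127.960, which is > 118.6
This sign pattern matches Z-13.

Z-13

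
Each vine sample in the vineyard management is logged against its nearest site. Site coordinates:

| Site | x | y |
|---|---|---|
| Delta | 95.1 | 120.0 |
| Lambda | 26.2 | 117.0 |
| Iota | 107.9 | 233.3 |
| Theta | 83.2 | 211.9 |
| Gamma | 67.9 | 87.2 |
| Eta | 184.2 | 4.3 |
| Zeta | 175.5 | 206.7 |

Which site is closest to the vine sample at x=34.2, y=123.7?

Lambda

Squared distances to each site:
Delta: 3722.500; Lambda: 108.890; Iota: 17443.850; Theta: 10180.240; Gamma: 2467.940; Eta: 36756.360; Zeta: 26854.690.
Minimum at Lambda.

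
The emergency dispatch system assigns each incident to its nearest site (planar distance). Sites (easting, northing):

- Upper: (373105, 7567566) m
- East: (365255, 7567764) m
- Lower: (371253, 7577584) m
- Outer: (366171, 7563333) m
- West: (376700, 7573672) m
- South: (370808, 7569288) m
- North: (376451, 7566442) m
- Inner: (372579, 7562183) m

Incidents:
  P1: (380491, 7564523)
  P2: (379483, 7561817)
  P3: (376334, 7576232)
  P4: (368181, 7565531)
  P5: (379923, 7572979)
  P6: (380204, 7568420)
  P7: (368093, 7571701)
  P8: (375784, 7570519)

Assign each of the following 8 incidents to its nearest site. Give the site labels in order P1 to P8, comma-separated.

P1 → North (d²=20004161.00)
P2 → North (d²=30583649.00)
P3 → West (d²=6687556.00)
P4 → Outer (d²=8871304.00)
P5 → West (d²=10867978.00)
P6 → North (d²=17997493.00)
P7 → South (d²=13193794.00)
P8 → West (d²=10780465.00)

North, North, West, Outer, West, North, South, West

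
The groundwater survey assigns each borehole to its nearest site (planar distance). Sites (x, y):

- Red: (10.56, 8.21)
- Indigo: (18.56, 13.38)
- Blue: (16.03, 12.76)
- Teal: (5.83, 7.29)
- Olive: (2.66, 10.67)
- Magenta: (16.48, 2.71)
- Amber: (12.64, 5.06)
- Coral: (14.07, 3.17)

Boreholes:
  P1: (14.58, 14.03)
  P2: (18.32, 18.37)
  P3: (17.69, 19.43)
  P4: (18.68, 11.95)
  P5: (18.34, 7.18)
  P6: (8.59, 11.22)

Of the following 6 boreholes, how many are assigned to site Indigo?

P1 → Blue
P2 → Indigo
P3 → Indigo
P4 → Indigo
P5 → Magenta
P6 → Red
3 of the 6 go to Indigo.

3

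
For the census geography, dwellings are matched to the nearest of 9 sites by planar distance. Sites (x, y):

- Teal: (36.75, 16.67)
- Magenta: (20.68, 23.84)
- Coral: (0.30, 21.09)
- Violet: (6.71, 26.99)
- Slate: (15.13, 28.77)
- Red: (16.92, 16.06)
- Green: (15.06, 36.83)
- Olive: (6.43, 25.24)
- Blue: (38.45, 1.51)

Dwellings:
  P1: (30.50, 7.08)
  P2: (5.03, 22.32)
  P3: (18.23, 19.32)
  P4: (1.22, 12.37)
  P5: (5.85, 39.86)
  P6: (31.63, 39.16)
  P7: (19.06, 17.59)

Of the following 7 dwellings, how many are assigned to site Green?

P1 → Blue
P2 → Olive
P3 → Red
P4 → Coral
P5 → Green
P6 → Green
P7 → Red
2 of the 7 go to Green.

2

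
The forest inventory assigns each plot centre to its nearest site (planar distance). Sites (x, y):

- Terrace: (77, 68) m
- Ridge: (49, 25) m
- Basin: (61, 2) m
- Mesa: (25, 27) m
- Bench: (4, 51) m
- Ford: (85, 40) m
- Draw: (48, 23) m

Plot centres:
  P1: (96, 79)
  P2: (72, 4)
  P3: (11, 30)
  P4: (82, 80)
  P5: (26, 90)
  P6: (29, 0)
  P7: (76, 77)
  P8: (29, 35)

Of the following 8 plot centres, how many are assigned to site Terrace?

P1 → Terrace
P2 → Basin
P3 → Mesa
P4 → Terrace
P5 → Bench
P6 → Mesa
P7 → Terrace
P8 → Mesa
3 of the 8 go to Terrace.

3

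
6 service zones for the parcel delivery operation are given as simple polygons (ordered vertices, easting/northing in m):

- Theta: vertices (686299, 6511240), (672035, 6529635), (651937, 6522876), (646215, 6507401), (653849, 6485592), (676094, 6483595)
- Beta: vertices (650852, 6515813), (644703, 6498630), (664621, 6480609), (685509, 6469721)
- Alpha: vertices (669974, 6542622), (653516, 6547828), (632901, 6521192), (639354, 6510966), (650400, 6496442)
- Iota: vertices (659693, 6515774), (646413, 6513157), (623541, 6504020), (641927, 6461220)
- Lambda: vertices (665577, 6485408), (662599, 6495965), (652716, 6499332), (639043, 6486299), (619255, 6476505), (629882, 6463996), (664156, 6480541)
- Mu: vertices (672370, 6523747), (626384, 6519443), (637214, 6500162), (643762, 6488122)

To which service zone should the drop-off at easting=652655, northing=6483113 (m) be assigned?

Lambda

Cast a ray rightward from (652655, 6483113). For each polygon, the edges (by vertex number in listed order) whose endpoints lie on opposite sides of northing = 6483113, where each meets that height, and whether that is right or left of the point:
Theta: no edge straddles that height → 0 crossings.
Beta: 2–3 at easting≈661853.4 (right), 4–1 at easting≈675439.4 (right) → 2 crossings.
Alpha: no edge straddles that height → 0 crossings.
Iota: 3–4 at easting≈632522.2 (left), 4–1 at easting≈649056.7 (left) → 0 crossings.
Lambda: 4–5 at easting≈632605.9 (left), 7–1 at easting≈664906.9 (right) → 1 crossing.
Mu: no edge straddles that height → 0 crossings.
Only Lambda has an odd count, so the point is inside Lambda.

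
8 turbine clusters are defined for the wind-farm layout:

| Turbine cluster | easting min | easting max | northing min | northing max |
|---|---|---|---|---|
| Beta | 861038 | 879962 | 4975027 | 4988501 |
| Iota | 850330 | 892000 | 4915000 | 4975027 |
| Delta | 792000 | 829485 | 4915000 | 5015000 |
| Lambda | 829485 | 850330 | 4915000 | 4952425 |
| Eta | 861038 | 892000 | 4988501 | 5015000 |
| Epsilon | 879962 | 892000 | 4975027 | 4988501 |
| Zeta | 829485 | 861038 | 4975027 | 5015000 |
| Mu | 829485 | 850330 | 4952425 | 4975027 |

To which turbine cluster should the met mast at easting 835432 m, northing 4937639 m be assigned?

The point has easting = 835432 and northing = 4937639.
Only Lambda satisfies 829485 ≤ easting ≤ 850330 and 4915000 ≤ northing ≤ 4952425.

Lambda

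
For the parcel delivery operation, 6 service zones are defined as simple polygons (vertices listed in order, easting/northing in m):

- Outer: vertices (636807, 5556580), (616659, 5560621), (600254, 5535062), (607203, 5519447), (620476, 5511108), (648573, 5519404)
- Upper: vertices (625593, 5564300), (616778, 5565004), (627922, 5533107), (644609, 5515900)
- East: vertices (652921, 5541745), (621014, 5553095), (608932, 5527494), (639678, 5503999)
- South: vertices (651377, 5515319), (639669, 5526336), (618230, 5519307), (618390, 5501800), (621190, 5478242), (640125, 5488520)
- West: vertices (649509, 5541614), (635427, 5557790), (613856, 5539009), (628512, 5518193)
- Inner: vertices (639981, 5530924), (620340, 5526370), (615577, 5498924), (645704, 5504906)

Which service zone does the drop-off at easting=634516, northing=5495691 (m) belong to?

South

Cast a ray rightward from (634516, 5495691). For each polygon, the edges (by vertex number in listed order) whose endpoints lie on opposite sides of northing = 5495691, where each meets that height, and whether that is right or left of the point:
Outer: no edge straddles that height → 0 crossings.
Upper: no edge straddles that height → 0 crossings.
East: no edge straddles that height → 0 crossings.
South: 4–5 at easting≈619116.1 (left), 6–1 at easting≈643135.9 (right) → 1 crossing.
West: no edge straddles that height → 0 crossings.
Inner: no edge straddles that height → 0 crossings.
Only South has an odd count, so the point is inside South.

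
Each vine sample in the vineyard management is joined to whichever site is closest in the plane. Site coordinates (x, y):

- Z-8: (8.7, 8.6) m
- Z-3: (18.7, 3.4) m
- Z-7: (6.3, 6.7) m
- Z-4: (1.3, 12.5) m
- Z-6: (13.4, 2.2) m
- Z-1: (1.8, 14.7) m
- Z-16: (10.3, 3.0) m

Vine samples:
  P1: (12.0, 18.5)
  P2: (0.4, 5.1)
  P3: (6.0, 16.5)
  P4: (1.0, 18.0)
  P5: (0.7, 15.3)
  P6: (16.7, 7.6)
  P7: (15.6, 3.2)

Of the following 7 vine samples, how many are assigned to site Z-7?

P1 → Z-8
P2 → Z-7
P3 → Z-1
P4 → Z-1
P5 → Z-1
P6 → Z-3
P7 → Z-6
1 of the 7 goes to Z-7.

1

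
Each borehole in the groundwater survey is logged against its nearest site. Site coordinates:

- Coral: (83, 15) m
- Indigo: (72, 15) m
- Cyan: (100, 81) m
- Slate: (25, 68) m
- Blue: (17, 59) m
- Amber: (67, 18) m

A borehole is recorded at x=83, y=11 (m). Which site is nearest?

Squared distances to each site:
Coral: 16.000; Indigo: 137.000; Cyan: 5189.000; Slate: 6613.000; Blue: 6660.000; Amber: 305.000.
Minimum at Coral.

Coral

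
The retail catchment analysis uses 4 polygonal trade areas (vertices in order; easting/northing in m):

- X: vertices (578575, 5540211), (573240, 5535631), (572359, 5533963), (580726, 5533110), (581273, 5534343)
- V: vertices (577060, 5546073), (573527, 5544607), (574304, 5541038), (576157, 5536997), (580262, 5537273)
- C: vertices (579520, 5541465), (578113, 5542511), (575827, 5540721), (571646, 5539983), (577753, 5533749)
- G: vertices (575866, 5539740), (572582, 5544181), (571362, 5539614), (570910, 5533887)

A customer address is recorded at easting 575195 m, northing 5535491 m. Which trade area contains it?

Cast a ray rightward from (575195, 5535491). For each polygon, the edges (by vertex number in listed order) whose endpoints lie on opposite sides of northing = 5535491, where each meets that height, and whether that is right or left of the point:
X: 2–3 at easting≈573166.1 (left), 5–1 at easting≈580745.2 (right) → 1 crossing.
V: no edge straddles that height → 0 crossings.
C: 4–5 at easting≈576046.5 (right), 5–1 at easting≈578151.9 (right) → 2 crossings.
G: 3–4 at easting≈571036.6 (left), 4–1 at easting≈572268.2 (left) → 0 crossings.
Only X has an odd count, so the point is inside X.

X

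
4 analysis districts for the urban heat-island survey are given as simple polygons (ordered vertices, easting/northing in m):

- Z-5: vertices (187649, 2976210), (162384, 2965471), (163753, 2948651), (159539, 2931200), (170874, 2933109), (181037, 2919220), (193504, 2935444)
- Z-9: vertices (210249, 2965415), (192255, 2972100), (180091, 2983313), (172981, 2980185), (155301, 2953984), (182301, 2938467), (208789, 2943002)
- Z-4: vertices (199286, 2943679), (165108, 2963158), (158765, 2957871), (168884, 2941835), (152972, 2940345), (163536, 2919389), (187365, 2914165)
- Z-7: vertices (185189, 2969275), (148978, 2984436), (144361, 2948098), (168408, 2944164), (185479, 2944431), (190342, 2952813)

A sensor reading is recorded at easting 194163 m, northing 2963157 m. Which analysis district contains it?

Cast a ray rightward from (194163, 2963157). For each polygon, the edges (by vertex number in listed order) whose endpoints lie on opposite sides of northing = 2963157, where each meets that height, and whether that is right or left of the point:
Z-5: 2–3 at easting≈162572.3 (left), 7–1 at easting≈189523.7 (left) → 0 crossings.
Z-9: 4–5 at easting≈161490.8 (left), 7–1 at easting≈210101.9 (right) → 1 crossing.
Z-4: 1–2 at easting≈165109.8 (left), 2–3 at easting≈165106.8 (left) → 0 crossings.
Z-7: 2–3 at easting≈146274.4 (left), 6–1 at easting≈187104.1 (left) → 0 crossings.
Only Z-9 has an odd count, so the point is inside Z-9.

Z-9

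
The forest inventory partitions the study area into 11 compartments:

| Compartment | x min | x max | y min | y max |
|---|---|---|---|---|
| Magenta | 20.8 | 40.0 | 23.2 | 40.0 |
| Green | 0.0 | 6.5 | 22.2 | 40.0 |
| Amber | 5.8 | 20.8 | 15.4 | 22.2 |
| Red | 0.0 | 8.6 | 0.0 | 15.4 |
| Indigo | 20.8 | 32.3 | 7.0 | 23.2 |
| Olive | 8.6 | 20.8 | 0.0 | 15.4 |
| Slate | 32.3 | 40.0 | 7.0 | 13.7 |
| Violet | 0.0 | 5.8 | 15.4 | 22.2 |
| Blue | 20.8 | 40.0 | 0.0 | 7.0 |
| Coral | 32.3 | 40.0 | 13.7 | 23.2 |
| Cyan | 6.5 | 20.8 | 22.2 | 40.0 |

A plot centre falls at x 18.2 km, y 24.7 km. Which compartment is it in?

Cyan

The point has x = 18.2 and y = 24.7.
Only Cyan satisfies 6.5 ≤ x ≤ 20.8 and 22.2 ≤ y ≤ 40.0.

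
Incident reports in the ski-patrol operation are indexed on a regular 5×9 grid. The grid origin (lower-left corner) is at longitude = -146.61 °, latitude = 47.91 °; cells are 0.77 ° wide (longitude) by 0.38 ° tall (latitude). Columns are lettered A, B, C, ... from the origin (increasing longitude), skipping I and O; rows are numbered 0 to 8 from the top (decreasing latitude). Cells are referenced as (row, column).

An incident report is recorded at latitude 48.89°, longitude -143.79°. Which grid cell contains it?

Column index: ⌊(-143.79 − -146.61) / 0.77⌋ = ⌊3.662⌋ = 3 → column D
Row offset from origin: ⌊(48.89 − 47.91) / 0.38⌋ = ⌊2.579⌋ = 2 → row 6 (counted from top)

(6, D)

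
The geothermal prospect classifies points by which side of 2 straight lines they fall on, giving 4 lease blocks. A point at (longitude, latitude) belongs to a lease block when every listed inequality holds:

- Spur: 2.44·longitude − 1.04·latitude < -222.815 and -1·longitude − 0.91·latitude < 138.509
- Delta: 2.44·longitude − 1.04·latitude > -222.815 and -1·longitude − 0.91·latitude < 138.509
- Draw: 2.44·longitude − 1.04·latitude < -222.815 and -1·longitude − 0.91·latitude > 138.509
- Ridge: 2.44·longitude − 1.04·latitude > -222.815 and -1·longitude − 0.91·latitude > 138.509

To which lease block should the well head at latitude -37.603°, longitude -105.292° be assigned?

2.44·-105.292 − 1.04·-37.603 = -217.805, which is > -222.815
-1·-105.292 − 0.91·-37.603 = 139.511, which is > 138.509
This sign pattern matches Ridge.

Ridge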